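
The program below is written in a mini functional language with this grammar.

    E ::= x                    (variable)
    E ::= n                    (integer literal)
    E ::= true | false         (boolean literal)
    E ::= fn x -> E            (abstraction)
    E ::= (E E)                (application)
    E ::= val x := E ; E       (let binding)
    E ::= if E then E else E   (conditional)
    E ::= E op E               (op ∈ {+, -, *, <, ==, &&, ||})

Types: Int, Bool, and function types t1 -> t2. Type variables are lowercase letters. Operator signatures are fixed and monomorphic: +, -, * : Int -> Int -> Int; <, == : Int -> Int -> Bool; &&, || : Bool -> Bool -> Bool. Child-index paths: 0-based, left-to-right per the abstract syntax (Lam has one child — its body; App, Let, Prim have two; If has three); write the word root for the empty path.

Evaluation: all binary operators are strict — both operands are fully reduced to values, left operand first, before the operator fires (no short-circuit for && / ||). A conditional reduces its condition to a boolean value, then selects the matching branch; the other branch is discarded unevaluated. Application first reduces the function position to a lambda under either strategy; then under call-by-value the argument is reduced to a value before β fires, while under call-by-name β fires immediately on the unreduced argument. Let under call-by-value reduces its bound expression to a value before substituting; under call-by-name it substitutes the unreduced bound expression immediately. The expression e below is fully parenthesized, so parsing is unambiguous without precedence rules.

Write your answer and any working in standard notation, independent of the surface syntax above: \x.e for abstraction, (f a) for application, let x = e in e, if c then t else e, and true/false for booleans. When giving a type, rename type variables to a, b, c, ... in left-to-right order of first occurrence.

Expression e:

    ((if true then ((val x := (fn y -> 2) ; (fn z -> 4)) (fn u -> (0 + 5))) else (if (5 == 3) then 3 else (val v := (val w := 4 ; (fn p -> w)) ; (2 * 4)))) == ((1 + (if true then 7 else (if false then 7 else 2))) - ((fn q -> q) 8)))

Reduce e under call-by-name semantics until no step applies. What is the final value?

Working:
step 0: ((if true then ((let x = (\y.2) in (\z.4)) (\u.(0 + 5))) else (if (5 == 3) then 3 else (let v = (let w = 4 in (\p.w)) in (2 * 4)))) == ((1 + (if true then 7 else (if false then 7 else 2))) - ((\q.q) 8)))
step 1: [if@0] (((let x = (\y.2) in (\z.4)) (\u.(0 + 5))) == ((1 + (if true then 7 else (if false then 7 else 2))) - ((\q.q) 8)))
step 2: [let@0.0] (((\z.4) (\u.(0 + 5))) == ((1 + (if true then 7 else (if false then 7 else 2))) - ((\q.q) 8)))
step 3: [beta@0] (4 == ((1 + (if true then 7 else (if false then 7 else 2))) - ((\q.q) 8)))
step 4: [if@1.0.1] (4 == ((1 + 7) - ((\q.q) 8)))
step 5: [delta@1.0] (4 == (8 - ((\q.q) 8)))
step 6: [beta@1.1] (4 == (8 - 8))
step 7: [delta@1] (4 == 0)
step 8: [delta@root] false

Answer: false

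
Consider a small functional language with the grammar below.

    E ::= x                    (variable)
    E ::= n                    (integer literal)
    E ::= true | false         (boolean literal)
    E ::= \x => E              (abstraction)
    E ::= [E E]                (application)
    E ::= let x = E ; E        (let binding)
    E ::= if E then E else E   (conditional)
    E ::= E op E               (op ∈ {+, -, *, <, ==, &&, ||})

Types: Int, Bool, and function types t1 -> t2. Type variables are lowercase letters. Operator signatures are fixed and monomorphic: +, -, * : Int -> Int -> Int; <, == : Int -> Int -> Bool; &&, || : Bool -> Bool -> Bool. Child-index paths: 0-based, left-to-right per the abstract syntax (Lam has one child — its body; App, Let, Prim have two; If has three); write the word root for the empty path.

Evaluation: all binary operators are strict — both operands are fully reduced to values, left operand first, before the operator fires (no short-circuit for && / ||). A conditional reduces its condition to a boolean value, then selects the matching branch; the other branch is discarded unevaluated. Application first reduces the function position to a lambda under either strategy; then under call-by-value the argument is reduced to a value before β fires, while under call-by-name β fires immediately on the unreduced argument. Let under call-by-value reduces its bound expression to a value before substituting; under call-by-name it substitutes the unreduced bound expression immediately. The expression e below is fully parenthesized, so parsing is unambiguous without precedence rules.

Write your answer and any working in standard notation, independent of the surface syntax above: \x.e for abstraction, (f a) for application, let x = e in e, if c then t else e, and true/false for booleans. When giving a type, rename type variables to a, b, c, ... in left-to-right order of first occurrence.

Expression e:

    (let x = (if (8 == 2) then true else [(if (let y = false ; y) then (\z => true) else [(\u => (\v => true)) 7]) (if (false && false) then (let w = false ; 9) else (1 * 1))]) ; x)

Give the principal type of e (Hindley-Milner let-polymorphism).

Answer: Bool

Derivation:
  unify Int ~ Int
  unify Int ~ Int
  unify Bool ~ Bool
let y : Bool
y : Bool
  unify Bool ~ Bool
\z._ : a -> Bool
\v._ : c -> Bool
\u._ : b -> c -> Bool
  unify b -> c -> Bool ~ Int -> d
  unify b ~ Int
  unify c -> Bool ~ d
_ _ : c -> Bool
  unify a -> Bool ~ c -> Bool
  unify a ~ c
  unify Bool ~ Bool
  unify Bool ~ Bool
  unify Bool ~ Bool
  unify Bool ~ Bool
let w : Bool
  unify Int ~ Int
  unify Int ~ Int
  unify Int ~ Int
  unify c -> Bool ~ Int -> e
  unify c ~ Int
  unify Bool ~ e
_ _ : Bool
  unify Bool ~ Bool
let x : Bool
x : Bool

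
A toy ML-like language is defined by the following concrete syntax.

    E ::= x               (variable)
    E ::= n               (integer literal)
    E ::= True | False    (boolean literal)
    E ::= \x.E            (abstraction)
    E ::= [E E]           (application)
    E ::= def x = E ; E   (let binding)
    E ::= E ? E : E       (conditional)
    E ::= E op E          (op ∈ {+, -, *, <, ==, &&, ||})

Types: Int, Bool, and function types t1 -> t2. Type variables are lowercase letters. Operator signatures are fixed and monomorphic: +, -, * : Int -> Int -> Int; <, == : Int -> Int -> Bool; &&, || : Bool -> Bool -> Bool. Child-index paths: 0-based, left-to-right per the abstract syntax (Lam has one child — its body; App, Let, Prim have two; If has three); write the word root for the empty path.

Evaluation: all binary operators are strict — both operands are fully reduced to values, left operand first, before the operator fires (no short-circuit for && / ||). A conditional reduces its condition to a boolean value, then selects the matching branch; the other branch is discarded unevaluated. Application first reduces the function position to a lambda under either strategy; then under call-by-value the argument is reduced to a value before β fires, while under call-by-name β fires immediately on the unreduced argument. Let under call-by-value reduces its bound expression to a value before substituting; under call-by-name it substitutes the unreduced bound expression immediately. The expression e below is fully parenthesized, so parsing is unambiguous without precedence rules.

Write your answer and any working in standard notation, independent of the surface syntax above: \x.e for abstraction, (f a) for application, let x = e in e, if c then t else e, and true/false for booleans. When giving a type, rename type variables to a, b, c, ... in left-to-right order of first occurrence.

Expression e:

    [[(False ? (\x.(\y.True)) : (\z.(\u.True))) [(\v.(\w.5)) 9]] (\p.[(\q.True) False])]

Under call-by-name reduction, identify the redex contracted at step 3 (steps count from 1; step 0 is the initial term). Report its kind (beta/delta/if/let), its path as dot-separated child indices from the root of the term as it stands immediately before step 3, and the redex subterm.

Answer: beta at root : ((\u.true) (\p.((\q.true) false)))

Trace:
step 0: (((if false then (\x.(\y.true)) else (\z.(\u.true))) ((\v.(\w.5)) 9)) (\p.((\q.true) false)))
step 1: [if@0.0] (((\z.(\u.true)) ((\v.(\w.5)) 9)) (\p.((\q.true) false)))
step 2: [beta@0] ((\u.true) (\p.((\q.true) false)))
step 3: [beta@root] true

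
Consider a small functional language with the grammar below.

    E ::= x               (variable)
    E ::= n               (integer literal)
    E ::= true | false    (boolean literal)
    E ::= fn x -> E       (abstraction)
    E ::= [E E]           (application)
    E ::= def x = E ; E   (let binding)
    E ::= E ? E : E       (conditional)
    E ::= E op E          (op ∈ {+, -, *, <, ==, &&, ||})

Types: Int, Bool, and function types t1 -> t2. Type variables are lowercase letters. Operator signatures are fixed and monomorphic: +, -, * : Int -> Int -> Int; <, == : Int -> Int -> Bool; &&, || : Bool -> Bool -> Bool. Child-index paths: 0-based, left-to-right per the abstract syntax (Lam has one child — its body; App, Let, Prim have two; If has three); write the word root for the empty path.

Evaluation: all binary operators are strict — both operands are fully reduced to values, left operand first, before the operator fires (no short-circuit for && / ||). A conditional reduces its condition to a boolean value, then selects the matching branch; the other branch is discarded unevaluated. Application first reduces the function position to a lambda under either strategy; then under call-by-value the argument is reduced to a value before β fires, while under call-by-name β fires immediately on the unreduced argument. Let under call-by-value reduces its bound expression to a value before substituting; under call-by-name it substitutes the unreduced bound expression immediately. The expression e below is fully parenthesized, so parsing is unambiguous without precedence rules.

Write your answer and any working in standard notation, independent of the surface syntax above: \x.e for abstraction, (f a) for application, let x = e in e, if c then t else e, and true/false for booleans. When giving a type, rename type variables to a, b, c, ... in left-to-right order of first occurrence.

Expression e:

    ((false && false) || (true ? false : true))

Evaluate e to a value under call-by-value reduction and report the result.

Working:
step 0: ((false && false) || (if true then false else true))
step 1: [delta@0] (false || (if true then false else true))
step 2: [if@1] (false || false)
step 3: [delta@root] false

Answer: false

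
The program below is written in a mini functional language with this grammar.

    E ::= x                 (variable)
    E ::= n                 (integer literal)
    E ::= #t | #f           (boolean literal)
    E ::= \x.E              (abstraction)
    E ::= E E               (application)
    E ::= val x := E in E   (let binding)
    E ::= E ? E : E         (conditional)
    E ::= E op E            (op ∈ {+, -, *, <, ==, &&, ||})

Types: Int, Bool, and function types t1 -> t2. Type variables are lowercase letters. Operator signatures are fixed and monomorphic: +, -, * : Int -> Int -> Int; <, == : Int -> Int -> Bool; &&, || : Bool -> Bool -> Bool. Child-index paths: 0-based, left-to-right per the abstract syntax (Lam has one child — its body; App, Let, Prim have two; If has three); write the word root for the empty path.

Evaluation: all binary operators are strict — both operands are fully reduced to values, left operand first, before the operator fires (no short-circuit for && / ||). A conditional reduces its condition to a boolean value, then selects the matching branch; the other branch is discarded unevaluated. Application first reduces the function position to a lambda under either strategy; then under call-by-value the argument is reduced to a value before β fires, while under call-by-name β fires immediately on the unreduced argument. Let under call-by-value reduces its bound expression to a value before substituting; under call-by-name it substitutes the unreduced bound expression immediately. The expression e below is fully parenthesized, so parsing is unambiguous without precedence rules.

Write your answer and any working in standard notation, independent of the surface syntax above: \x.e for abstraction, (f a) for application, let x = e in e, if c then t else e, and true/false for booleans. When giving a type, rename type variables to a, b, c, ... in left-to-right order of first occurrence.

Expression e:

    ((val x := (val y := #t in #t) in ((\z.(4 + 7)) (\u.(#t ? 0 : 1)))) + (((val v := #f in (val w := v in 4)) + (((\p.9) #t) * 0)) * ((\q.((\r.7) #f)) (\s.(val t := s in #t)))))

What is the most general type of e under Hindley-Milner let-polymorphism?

Derivation:
let y : Bool
let x : Bool
  unify Int ~ Int
  unify Int ~ Int
\z._ : a -> Int
  unify Bool ~ Bool
  unify Int ~ Int
\u._ : b -> Int
  unify a -> Int ~ (b -> Int) -> c
  unify a ~ b -> Int
  unify Int ~ c
_ _ : Int
  unify Int ~ Int
let v : Bool
v : Bool
let w : Bool
  unify Int ~ Int
\p._ : d -> Int
  unify d -> Int ~ Bool -> e
  unify d ~ Bool
  unify Int ~ e
_ _ : Int
  unify Int ~ Int
  unify Int ~ Int
  unify Int ~ Int
  unify Int ~ Int
\r._ : g -> Int
  unify g -> Int ~ Bool -> h
  unify g ~ Bool
  unify Int ~ h
_ _ : Int
\q._ : f -> Int
s : i
let t : i
\s._ : i -> Bool
  unify f -> Int ~ (i -> Bool) -> j
  unify f ~ i -> Bool
  unify Int ~ j
_ _ : Int
  unify Int ~ Int
  unify Int ~ Int

Answer: Int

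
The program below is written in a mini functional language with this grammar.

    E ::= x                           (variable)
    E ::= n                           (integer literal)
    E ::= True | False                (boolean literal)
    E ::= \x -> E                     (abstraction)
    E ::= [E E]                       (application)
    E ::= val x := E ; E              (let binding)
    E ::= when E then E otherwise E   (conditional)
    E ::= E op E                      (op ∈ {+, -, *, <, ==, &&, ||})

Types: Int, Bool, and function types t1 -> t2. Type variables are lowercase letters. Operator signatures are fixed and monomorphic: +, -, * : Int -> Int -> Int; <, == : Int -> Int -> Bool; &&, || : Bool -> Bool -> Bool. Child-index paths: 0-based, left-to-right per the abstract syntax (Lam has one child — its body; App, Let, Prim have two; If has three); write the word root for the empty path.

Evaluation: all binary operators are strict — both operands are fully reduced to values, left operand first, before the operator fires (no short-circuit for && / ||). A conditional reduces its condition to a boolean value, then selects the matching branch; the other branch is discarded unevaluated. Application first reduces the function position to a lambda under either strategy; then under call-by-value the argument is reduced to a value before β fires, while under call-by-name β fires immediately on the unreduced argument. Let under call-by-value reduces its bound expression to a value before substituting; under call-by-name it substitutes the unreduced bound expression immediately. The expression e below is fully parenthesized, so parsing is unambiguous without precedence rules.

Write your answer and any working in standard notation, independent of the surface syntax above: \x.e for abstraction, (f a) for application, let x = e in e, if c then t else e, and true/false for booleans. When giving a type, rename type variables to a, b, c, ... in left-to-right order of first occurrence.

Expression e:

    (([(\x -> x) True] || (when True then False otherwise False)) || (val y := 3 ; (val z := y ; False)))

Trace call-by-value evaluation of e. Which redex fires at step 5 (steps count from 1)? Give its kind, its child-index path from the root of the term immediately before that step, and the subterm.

Working:
step 0: ((((\x.x) true) || (if true then false else false)) || (let y = 3 in (let z = y in false)))
step 1: [beta@0.0] ((true || (if true then false else false)) || (let y = 3 in (let z = y in false)))
step 2: [if@0.1] ((true || false) || (let y = 3 in (let z = y in false)))
step 3: [delta@0] (true || (let y = 3 in (let z = y in false)))
step 4: [let@1] (true || (let z = 3 in false))
step 5: [let@1] (true || false)

Answer: let at 1 : (let z = 3 in false)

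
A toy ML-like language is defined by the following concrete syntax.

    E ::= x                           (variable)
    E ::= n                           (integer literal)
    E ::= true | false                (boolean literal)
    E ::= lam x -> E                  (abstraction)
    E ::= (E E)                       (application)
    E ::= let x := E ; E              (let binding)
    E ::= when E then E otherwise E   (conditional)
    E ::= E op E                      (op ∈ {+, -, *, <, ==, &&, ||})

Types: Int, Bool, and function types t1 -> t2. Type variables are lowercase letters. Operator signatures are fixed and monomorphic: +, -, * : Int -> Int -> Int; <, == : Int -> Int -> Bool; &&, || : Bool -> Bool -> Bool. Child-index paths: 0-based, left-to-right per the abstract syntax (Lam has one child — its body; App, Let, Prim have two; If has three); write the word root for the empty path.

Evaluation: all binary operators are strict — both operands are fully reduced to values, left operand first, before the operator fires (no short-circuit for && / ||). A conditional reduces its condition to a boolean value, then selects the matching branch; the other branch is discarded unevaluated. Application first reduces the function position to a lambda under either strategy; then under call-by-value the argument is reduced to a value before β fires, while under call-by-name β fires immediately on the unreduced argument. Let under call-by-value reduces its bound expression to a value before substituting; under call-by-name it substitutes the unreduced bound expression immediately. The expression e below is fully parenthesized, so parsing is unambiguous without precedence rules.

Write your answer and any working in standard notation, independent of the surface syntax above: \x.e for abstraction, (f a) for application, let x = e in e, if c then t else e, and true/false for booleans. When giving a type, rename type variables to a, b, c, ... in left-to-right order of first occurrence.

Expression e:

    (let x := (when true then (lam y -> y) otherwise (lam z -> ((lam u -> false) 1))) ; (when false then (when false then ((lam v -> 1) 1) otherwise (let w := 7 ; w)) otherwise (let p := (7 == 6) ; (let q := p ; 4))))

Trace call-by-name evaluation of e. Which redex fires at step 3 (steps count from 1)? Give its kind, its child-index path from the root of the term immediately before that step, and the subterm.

Trace:
step 0: (let x = (if true then (\y.y) else (\z.((\u.false) 1))) in (if false then (if false then ((\v.1) 1) else (let w = 7 in w)) else (let p = (7 == 6) in (let q = p in 4))))
step 1: [let@root] (if false then (if false then ((\v.1) 1) else (let w = 7 in w)) else (let p = (7 == 6) in (let q = p in 4)))
step 2: [if@root] (let p = (7 == 6) in (let q = p in 4))
step 3: [let@root] (let q = (7 == 6) in 4)

Answer: let at root : (let p = (7 == 6) in (let q = p in 4))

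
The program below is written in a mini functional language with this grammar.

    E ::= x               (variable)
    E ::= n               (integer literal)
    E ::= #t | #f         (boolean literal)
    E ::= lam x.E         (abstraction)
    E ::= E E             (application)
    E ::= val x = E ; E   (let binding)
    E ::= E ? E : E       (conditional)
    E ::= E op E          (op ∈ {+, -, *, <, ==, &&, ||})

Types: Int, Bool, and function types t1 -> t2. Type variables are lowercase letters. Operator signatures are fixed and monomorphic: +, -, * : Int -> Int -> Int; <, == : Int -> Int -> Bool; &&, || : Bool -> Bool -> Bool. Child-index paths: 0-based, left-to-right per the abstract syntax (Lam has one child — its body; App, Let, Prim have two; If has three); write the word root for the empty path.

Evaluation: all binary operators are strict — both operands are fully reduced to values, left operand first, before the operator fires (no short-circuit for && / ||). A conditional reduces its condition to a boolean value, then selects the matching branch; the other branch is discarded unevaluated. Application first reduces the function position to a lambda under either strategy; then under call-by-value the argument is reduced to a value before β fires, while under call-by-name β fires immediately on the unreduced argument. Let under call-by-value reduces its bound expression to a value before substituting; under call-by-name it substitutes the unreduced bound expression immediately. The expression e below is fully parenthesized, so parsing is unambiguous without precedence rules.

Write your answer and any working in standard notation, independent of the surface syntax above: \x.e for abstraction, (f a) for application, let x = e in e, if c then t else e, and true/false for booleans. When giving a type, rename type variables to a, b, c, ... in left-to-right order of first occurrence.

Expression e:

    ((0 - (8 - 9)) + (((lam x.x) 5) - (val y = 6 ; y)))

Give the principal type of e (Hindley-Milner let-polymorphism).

Working:
  unify Int ~ Int
  unify Int ~ Int
  unify Int ~ Int
  unify Int ~ Int
  unify Int ~ Int
x : a
\x._ : a -> a
  unify a -> a ~ Int -> b
  unify a ~ Int
  unify Int ~ b
_ _ : Int
  unify Int ~ Int
let y : Int
y : Int
  unify Int ~ Int
  unify Int ~ Int

Answer: Int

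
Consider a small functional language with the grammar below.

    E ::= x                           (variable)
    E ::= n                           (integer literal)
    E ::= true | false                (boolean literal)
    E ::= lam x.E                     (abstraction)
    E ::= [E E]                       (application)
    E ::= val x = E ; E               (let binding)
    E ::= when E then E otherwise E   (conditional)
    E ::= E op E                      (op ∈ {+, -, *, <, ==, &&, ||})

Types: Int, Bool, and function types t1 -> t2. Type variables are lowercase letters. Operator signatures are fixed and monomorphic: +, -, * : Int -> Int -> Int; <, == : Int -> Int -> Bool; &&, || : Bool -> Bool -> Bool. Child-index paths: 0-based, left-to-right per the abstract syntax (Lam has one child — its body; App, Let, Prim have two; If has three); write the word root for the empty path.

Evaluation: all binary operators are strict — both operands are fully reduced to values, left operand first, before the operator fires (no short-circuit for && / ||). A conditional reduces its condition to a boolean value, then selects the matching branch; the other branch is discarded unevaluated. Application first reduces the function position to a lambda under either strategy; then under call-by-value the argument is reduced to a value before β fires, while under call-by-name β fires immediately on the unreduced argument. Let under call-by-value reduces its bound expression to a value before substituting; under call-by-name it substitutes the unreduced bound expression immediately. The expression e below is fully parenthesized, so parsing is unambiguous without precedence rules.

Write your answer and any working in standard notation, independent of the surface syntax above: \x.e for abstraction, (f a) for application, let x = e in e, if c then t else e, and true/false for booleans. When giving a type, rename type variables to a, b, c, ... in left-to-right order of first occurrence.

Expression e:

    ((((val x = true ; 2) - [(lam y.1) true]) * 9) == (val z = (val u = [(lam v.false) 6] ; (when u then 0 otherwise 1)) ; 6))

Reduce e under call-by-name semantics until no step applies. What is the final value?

Derivation:
step 0: ((((let x = true in 2) - ((\y.1) true)) * 9) == (let z = (let u = ((\v.false) 6) in (if u then 0 else 1)) in 6))
step 1: [let@0.0.0] (((2 - ((\y.1) true)) * 9) == (let z = (let u = ((\v.false) 6) in (if u then 0 else 1)) in 6))
step 2: [beta@0.0.1] (((2 - 1) * 9) == (let z = (let u = ((\v.false) 6) in (if u then 0 else 1)) in 6))
step 3: [delta@0.0] ((1 * 9) == (let z = (let u = ((\v.false) 6) in (if u then 0 else 1)) in 6))
step 4: [delta@0] (9 == (let z = (let u = ((\v.false) 6) in (if u then 0 else 1)) in 6))
step 5: [let@1] (9 == 6)
step 6: [delta@root] false

Answer: false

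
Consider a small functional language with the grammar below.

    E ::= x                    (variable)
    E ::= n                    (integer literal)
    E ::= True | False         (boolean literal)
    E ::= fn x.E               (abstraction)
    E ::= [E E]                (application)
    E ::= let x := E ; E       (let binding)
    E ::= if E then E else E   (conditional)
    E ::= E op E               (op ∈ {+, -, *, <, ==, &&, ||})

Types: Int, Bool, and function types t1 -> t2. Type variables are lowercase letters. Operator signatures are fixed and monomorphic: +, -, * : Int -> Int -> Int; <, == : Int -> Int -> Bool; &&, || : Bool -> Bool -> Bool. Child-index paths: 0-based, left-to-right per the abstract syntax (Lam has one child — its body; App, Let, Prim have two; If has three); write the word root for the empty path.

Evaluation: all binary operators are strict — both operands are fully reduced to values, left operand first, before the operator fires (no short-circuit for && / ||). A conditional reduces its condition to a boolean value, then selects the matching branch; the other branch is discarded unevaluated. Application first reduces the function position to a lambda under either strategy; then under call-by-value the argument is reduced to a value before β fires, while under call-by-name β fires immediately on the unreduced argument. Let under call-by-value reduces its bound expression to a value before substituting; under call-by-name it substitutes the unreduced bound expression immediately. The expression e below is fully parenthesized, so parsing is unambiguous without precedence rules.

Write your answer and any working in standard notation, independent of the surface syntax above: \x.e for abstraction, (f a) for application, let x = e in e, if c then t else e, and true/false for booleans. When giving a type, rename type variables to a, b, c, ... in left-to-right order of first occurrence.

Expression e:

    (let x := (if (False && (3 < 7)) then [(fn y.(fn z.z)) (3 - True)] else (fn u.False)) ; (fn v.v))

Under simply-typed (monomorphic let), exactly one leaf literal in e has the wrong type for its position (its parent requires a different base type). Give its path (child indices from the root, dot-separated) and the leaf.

Answer: 0.1.1.1 : true

Trace:
  unify Bool ~ Bool
  unify Int ~ Int
  unify Int ~ Int
  unify Bool ~ Bool
  unify Bool ~ Bool
z : b
\z._ : b -> b
\y._ : a -> b -> b
  unify Int ~ Int
  unify Bool ~ Int
  FAIL: mismatch Bool ~ Int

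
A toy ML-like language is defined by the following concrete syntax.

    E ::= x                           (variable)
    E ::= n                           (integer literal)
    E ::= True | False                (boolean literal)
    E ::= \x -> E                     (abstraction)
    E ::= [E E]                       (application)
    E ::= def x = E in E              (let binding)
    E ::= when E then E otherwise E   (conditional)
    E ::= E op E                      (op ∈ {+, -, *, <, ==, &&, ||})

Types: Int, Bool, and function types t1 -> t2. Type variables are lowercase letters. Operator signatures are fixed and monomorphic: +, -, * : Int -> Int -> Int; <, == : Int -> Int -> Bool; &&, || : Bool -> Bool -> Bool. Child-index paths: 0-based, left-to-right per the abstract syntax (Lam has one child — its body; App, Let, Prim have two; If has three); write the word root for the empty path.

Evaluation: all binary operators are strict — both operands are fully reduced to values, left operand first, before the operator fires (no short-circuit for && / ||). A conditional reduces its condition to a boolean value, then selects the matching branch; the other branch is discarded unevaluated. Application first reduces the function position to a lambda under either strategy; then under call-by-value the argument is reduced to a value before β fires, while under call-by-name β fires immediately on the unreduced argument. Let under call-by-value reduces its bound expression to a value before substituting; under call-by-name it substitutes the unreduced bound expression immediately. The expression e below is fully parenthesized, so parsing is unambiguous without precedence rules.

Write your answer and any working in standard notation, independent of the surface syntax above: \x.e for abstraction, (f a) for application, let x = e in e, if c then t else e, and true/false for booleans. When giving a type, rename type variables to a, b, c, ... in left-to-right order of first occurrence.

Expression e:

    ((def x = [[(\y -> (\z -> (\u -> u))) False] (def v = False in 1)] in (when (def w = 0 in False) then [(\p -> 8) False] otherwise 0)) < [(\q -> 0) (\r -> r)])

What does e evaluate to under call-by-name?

Derivation:
step 0: ((let x = (((\y.(\z.(\u.u))) false) (let v = false in 1)) in (if (let w = 0 in false) then ((\p.8) false) else 0)) < ((\q.0) (\r.r)))
step 1: [let@0] ((if (let w = 0 in false) then ((\p.8) false) else 0) < ((\q.0) (\r.r)))
step 2: [let@0.0] ((if false then ((\p.8) false) else 0) < ((\q.0) (\r.r)))
step 3: [if@0] (0 < ((\q.0) (\r.r)))
step 4: [beta@1] (0 < 0)
step 5: [delta@root] false

Answer: false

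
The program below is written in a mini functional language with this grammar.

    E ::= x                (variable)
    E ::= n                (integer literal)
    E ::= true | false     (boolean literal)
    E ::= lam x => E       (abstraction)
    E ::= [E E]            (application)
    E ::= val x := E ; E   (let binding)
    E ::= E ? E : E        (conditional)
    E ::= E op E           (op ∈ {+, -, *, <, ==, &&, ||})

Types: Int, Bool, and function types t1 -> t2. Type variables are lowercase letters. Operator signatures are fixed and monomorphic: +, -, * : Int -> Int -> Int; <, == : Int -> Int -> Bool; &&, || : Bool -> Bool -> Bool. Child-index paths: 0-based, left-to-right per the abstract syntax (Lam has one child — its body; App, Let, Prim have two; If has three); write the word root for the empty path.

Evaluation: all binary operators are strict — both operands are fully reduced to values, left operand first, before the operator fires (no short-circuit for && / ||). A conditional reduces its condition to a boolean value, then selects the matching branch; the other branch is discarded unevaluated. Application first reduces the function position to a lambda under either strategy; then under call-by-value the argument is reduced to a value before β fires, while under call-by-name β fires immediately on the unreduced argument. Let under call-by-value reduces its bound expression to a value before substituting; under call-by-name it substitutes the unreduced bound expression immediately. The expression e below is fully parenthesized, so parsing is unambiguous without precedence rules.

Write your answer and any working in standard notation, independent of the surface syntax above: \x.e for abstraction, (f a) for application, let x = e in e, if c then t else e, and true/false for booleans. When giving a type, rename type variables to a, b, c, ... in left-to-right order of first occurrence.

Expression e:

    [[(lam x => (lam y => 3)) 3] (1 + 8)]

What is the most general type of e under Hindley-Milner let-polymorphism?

Derivation:
\y._ : b -> Int
\x._ : a -> b -> Int
  unify a -> b -> Int ~ Int -> c
  unify a ~ Int
  unify b -> Int ~ c
_ _ : b -> Int
  unify Int ~ Int
  unify Int ~ Int
  unify b -> Int ~ Int -> d
  unify b ~ Int
  unify Int ~ d
_ _ : Int

Answer: Int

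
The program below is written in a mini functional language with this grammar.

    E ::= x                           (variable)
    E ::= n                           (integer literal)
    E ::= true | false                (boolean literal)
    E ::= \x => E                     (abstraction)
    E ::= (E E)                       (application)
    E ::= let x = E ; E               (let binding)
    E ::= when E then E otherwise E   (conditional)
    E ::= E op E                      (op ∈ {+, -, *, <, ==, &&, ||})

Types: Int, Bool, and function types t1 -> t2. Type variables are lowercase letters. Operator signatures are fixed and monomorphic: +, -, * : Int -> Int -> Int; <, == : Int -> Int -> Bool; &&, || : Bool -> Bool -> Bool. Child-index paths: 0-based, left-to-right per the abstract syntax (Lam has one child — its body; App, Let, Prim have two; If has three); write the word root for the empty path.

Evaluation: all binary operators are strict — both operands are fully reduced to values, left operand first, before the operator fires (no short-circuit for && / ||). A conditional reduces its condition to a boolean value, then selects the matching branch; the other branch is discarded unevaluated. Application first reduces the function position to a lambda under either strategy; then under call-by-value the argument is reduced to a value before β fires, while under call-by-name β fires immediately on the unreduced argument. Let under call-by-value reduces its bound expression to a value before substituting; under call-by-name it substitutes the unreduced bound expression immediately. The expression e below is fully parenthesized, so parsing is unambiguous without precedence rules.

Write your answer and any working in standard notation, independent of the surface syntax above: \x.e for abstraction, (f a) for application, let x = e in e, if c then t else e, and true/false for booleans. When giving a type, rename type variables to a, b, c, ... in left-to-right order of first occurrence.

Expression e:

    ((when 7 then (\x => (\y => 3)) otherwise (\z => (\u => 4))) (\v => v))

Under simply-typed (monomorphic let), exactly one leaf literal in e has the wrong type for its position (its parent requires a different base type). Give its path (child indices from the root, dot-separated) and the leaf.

Answer: 0.0 : 7

Derivation:
  unify Int ~ Bool
  FAIL: mismatch Int ~ Bool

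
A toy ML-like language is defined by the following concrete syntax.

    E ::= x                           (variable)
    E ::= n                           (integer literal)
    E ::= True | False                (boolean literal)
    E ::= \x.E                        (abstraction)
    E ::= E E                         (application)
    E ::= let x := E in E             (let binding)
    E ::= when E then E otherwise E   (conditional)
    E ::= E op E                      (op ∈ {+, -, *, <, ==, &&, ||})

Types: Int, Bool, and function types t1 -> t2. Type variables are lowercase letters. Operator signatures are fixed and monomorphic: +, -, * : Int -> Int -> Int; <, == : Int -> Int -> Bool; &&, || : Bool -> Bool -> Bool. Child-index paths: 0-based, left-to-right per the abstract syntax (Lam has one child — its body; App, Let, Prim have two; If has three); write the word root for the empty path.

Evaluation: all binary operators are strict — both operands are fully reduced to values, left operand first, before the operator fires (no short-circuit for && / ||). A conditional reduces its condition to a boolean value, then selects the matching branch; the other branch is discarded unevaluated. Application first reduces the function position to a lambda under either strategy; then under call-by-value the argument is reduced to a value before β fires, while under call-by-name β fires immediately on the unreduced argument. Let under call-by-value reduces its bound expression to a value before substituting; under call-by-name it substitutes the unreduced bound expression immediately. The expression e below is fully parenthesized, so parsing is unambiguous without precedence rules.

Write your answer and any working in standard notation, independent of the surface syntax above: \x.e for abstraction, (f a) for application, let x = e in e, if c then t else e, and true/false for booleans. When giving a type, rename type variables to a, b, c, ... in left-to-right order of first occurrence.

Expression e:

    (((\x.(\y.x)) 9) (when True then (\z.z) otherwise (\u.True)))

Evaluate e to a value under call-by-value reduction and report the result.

Trace:
step 0: (((\x.(\y.x)) 9) (if true then (\z.z) else (\u.true)))
step 1: [beta@0] ((\y.9) (if true then (\z.z) else (\u.true)))
step 2: [if@1] ((\y.9) (\z.z))
step 3: [beta@root] 9

Answer: 9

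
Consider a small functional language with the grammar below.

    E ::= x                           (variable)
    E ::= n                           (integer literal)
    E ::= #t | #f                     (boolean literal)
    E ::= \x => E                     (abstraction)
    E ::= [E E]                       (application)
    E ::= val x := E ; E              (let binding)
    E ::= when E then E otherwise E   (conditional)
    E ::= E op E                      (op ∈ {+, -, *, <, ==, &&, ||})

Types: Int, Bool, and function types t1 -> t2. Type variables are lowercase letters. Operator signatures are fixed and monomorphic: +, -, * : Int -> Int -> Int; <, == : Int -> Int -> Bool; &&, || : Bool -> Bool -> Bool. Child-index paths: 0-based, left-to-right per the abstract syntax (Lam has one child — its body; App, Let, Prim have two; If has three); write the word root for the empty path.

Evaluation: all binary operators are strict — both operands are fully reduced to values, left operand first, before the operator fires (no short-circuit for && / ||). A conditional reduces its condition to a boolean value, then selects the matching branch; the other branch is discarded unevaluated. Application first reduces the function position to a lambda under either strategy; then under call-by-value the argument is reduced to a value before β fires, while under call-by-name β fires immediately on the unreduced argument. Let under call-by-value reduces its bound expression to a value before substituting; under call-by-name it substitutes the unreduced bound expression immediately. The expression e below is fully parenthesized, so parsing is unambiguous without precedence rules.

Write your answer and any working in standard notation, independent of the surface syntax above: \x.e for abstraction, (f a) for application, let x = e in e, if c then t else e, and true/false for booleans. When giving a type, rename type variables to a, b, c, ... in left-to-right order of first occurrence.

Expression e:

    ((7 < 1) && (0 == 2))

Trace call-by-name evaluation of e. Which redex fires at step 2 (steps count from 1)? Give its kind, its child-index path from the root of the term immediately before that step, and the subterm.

Answer: delta at 1 : (0 == 2)

Working:
step 0: ((7 < 1) && (0 == 2))
step 1: [delta@0] (false && (0 == 2))
step 2: [delta@1] (false && false)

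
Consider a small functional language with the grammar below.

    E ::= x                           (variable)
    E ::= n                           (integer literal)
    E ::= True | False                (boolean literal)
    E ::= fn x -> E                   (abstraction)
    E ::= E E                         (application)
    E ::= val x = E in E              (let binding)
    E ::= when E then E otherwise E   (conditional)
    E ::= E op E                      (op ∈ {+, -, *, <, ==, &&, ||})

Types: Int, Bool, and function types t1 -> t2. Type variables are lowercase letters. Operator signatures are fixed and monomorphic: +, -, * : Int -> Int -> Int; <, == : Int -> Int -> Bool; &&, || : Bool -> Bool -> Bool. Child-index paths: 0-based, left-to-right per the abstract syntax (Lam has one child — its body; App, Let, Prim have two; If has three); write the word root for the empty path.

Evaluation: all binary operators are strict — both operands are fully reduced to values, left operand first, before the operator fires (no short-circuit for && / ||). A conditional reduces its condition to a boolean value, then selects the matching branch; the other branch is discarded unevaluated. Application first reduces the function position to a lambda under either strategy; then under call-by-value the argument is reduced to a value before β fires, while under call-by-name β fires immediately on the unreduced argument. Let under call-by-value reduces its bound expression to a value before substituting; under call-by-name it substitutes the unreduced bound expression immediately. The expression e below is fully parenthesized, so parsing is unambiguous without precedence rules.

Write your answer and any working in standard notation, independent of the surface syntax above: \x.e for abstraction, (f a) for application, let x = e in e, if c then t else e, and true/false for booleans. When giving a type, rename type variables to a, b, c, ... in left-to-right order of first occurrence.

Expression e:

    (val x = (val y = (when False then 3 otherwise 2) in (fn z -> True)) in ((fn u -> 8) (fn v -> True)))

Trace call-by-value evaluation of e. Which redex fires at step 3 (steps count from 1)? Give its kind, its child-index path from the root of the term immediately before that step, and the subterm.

Working:
step 0: (let x = (let y = (if false then 3 else 2) in (\z.true)) in ((\u.8) (\v.true)))
step 1: [if@0.0] (let x = (let y = 2 in (\z.true)) in ((\u.8) (\v.true)))
step 2: [let@0] (let x = (\z.true) in ((\u.8) (\v.true)))
step 3: [let@root] ((\u.8) (\v.true))

Answer: let at root : (let x = (\z.true) in ((\u.8) (\v.true)))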